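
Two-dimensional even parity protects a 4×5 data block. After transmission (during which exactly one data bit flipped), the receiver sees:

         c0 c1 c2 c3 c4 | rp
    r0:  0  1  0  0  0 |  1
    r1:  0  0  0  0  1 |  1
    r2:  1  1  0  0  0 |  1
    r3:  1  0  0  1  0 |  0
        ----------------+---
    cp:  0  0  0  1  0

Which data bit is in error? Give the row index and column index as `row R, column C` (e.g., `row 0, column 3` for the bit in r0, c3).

row 2, column 4

Recompute each row's even parity and compare to rp:
  r0: data parity 1, sent rp 1 → ok
  r1: data parity 1, sent rp 1 → ok
  r2: data parity 0, sent rp 1 → mismatch
  r3: data parity 0, sent rp 0 → ok
Recompute each column's even parity and compare to cp:
  c0: data parity 0, sent cp 0 → ok
  c1: data parity 0, sent cp 0 → ok
  c2: data parity 0, sent cp 0 → ok
  c3: data parity 1, sent cp 1 → ok
  c4: data parity 1, sent cp 0 → mismatch
Exactly one row (r2) and one column (c4) fail → the flipped bit is at their intersection.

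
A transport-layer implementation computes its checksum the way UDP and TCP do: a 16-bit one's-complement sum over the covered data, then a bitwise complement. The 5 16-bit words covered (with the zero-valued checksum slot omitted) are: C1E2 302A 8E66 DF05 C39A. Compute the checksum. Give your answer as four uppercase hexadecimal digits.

One's-complement addition (fold any carry out of bit 15 back into bit 0):
  0xC1E2 + 0x302A = 0x0F20C
  0xF20C + 0x8E66 = 0x18072 → wrap carry → 0x8073
  0x8073 + 0xDF05 = 0x15F78 → wrap carry → 0x5F79
  0x5F79 + 0xC39A = 0x12313 → wrap carry → 0x2314
One's-complement sum = 0x2314.
Checksum = ~0x2314 & 0xFFFF = 0xDCEB.

DCEB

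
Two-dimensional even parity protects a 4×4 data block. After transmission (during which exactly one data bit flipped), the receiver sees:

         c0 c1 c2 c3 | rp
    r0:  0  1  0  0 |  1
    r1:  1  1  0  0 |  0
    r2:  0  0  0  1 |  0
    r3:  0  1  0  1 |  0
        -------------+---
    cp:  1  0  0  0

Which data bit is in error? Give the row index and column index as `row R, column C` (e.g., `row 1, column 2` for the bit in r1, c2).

row 2, column 1

Recompute each row's even parity and compare to rp:
  r0: data parity 1, sent rp 1 → ok
  r1: data parity 0, sent rp 0 → ok
  r2: data parity 1, sent rp 0 → mismatch
  r3: data parity 0, sent rp 0 → ok
Recompute each column's even parity and compare to cp:
  c0: data parity 1, sent cp 1 → ok
  c1: data parity 1, sent cp 0 → mismatch
  c2: data parity 0, sent cp 0 → ok
  c3: data parity 0, sent cp 0 → ok
Exactly one row (r2) and one column (c1) fail → the flipped bit is at their intersection.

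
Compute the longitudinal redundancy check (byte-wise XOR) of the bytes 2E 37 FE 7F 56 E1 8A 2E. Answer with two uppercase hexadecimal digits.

8B

XOR the bytes together:
  start with 0x2E
  0x2E ⊕ 0x37 = 0x19
  0x19 ⊕ 0xFE = 0xE7
  0xE7 ⊕ 0x7F = 0x98
  0x98 ⊕ 0x56 = 0xCE
  0xCE ⊕ 0xE1 = 0x2F
  0x2F ⊕ 0x8A = 0xA5
  0xA5 ⊕ 0x2E = 0x8B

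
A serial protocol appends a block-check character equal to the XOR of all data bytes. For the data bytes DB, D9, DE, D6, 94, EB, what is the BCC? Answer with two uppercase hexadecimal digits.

XOR the bytes together:
  start with 0xDB
  0xDB ⊕ 0xD9 = 0x02
  0x02 ⊕ 0xDE = 0xDC
  0xDC ⊕ 0xD6 = 0x0A
  0x0A ⊕ 0x94 = 0x9E
  0x9E ⊕ 0xEB = 0x75

75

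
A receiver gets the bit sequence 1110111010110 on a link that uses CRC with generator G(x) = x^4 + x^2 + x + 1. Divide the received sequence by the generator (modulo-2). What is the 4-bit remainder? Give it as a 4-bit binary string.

Modulo-2 division of 1110111010110 by 10111:
  pos 0: 11101 XOR 10111 = 01010
  pos 1: 10101 XOR 10111 = 00010
  pos 4: 10101 XOR 10111 = 00010
  pos 7: 10011 XOR 10111 = 00100
Remainder = 1000 (nonzero — an error is detected).

1000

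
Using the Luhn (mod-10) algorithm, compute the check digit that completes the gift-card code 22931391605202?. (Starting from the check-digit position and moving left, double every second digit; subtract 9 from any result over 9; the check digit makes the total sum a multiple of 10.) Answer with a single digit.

2

Partial digits right→left: 2 0 2 5 0 6 1 9 3 1 3 9 2 2
Double every second digit counting from the check-digit position (so the 1st, 3rd, 5th, ... of the partial from the right).
  doubled (with −9 where >9): 4 4 0 2 6 6 4 → sum 26
  kept as-is: 0 5 6 9 1 9 2 → sum 32
Total = 26 + 32 = 58.
Check digit = (10 − (58 mod 10)) mod 10 = 2.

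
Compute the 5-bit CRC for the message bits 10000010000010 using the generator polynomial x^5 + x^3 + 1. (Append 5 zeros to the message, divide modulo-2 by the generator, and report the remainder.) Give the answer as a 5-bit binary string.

10101

Append 5 zeros: 1000001000001000000. Divide by 101001 (XOR where the leading bit is 1):
  pos 0: 100000 XOR 101001 = 001001
  pos 2: 100110 XOR 101001 = 001111
  pos 4: 111100 XOR 101001 = 010101
  pos 5: 101010 XOR 101001 = 000011
  pos 9: 110100 XOR 101001 = 011101
  pos 10: 111010 XOR 101001 = 010011
  pos 11: 100110 XOR 101001 = 001111
  pos 13: 111100 XOR 101001 = 010101
Remainder (last 5 bits) = 10101. This is the CRC / FCS.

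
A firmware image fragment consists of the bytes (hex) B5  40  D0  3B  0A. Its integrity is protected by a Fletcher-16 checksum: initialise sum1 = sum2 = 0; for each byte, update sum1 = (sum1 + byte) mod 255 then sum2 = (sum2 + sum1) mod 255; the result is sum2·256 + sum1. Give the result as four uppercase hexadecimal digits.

Running sums (mod 255):
  after byte 0 (B5): sum1=181, sum2=181
  after byte 1 (40): sum1=245, sum2=171
  after byte 2 (D0): sum1=198, sum2=114
  after byte 3 (3B): sum1=2, sum2=116
  after byte 4 (0A): sum1=12, sum2=128
Checksum = sum2·256 + sum1 = 128·256 + 12 = 32780 = 0x800C.

800C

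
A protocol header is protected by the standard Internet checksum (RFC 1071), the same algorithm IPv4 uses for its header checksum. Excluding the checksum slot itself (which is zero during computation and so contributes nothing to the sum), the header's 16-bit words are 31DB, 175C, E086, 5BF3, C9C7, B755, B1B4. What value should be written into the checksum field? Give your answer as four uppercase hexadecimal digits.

477C

One's-complement addition (fold any carry out of bit 15 back into bit 0):
  0x31DB + 0x175C = 0x04937
  0x4937 + 0xE086 = 0x129BD → wrap carry → 0x29BE
  0x29BE + 0x5BF3 = 0x085B1
  0x85B1 + 0xC9C7 = 0x14F78 → wrap carry → 0x4F79
  0x4F79 + 0xB755 = 0x106CE → wrap carry → 0x06CF
  0x06CF + 0xB1B4 = 0x0B883
One's-complement sum = 0xB883.
Checksum = ~0xB883 & 0xFFFF = 0x477C.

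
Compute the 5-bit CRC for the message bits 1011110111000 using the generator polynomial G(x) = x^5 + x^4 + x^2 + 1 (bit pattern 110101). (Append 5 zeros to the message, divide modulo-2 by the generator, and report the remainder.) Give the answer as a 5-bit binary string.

Append 5 zeros: 101111011100000000. Divide by 110101 (XOR where the leading bit is 1):
  pos 0: 101111 XOR 110101 = 011010
  pos 1: 110100 XOR 110101 = 000001
  pos 6: 111100 XOR 110101 = 001001
  pos 8: 100100 XOR 110101 = 010001
  pos 9: 100010 XOR 110101 = 010111
  pos 10: 101110 XOR 110101 = 011011
  pos 11: 110110 XOR 110101 = 000011
Remainder (last 5 bits) = 00110. This is the CRC / FCS.

00110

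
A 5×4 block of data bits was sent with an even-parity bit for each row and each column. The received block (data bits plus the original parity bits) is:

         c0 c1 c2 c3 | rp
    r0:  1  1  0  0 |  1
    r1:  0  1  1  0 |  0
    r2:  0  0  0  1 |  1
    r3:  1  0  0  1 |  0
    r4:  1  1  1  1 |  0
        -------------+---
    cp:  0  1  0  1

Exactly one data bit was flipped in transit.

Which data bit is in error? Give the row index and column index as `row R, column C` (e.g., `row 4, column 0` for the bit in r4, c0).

row 0, column 0

Recompute each row's even parity and compare to rp:
  r0: data parity 0, sent rp 1 → mismatch
  r1: data parity 0, sent rp 0 → ok
  r2: data parity 1, sent rp 1 → ok
  r3: data parity 0, sent rp 0 → ok
  r4: data parity 0, sent rp 0 → ok
Recompute each column's even parity and compare to cp:
  c0: data parity 1, sent cp 0 → mismatch
  c1: data parity 1, sent cp 1 → ok
  c2: data parity 0, sent cp 0 → ok
  c3: data parity 1, sent cp 1 → ok
Exactly one row (r0) and one column (c0) fail → the flipped bit is at their intersection.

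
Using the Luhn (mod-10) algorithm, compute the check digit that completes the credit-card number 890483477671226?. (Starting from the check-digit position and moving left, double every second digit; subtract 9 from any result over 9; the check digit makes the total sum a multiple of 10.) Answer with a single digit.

9

Partial digits right→left: 6 2 2 1 7 6 7 7 4 3 8 4 0 9 8
Double every second digit counting from the check-digit position (so the 1st, 3rd, 5th, ... of the partial from the right).
  doubled (with −9 where >9): 3 4 5 5 8 7 0 7 → sum 39
  kept as-is: 2 1 6 7 3 4 9 → sum 32
Total = 39 + 32 = 71.
Check digit = (10 − (71 mod 10)) mod 10 = 9.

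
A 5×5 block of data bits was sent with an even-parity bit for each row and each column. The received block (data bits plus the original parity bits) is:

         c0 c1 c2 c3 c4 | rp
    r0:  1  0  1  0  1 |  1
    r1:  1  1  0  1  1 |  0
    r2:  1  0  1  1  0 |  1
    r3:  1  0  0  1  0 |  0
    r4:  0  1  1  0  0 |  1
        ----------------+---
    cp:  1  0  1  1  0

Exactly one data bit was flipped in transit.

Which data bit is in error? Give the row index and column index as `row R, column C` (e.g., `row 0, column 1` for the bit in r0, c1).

row 4, column 0

Recompute each row's even parity and compare to rp:
  r0: data parity 1, sent rp 1 → ok
  r1: data parity 0, sent rp 0 → ok
  r2: data parity 1, sent rp 1 → ok
  r3: data parity 0, sent rp 0 → ok
  r4: data parity 0, sent rp 1 → mismatch
Recompute each column's even parity and compare to cp:
  c0: data parity 0, sent cp 1 → mismatch
  c1: data parity 0, sent cp 0 → ok
  c2: data parity 1, sent cp 1 → ok
  c3: data parity 1, sent cp 1 → ok
  c4: data parity 0, sent cp 0 → ok
Exactly one row (r4) and one column (c0) fail → the flipped bit is at their intersection.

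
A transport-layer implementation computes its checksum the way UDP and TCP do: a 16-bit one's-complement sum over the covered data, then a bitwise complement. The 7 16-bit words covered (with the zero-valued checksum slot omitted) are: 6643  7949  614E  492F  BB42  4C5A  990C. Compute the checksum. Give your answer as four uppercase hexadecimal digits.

One's-complement addition (fold any carry out of bit 15 back into bit 0):
  0x6643 + 0x7949 = 0x0DF8C
  0xDF8C + 0x614E = 0x140DA → wrap carry → 0x40DB
  0x40DB + 0x492F = 0x08A0A
  0x8A0A + 0xBB42 = 0x1454C → wrap carry → 0x454D
  0x454D + 0x4C5A = 0x091A7
  0x91A7 + 0x990C = 0x12AB3 → wrap carry → 0x2AB4
One's-complement sum = 0x2AB4.
Checksum = ~0x2AB4 & 0xFFFF = 0xD54B.

D54B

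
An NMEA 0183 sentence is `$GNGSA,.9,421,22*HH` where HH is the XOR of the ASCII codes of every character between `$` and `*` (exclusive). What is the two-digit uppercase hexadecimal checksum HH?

50

XOR the ASCII codes of the payload characters:
  'G' = 0x47 → acc = 0x47
  'N' = 0x4E → acc = 0x09
  'G' = 0x47 → acc = 0x4E
  'S' = 0x53 → acc = 0x1D
  'A' = 0x41 → acc = 0x5C
  ',' = 0x2C → acc = 0x70
  '.' = 0x2E → acc = 0x5E
  '9' = 0x39 → acc = 0x67
  ',' = 0x2C → acc = 0x4B
  '4' = 0x34 → acc = 0x7F
  '2' = 0x32 → acc = 0x4D
  '1' = 0x31 → acc = 0x7C
  ',' = 0x2C → acc = 0x50
  '2' = 0x32 → acc = 0x62
  '2' = 0x32 → acc = 0x50
Checksum = 0x50.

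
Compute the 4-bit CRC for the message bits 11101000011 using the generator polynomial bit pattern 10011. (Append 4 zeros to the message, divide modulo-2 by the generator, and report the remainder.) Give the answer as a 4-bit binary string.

Append 4 zeros: 111010000110000. Divide by 10011 (XOR where the leading bit is 1):
  pos 0: 11101 XOR 10011 = 01110
  pos 1: 11100 XOR 10011 = 01111
  pos 2: 11110 XOR 10011 = 01101
  pos 3: 11010 XOR 10011 = 01001
  pos 4: 10010 XOR 10011 = 00001
  pos 8: 11100 XOR 10011 = 01111
  pos 9: 11110 XOR 10011 = 01101
  pos 10: 11010 XOR 10011 = 01001
Remainder (last 4 bits) = 1001. This is the CRC / FCS.

1001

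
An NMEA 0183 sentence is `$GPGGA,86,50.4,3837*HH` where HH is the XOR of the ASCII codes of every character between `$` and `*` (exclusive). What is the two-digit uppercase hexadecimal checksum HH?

64

XOR the ASCII codes of the payload characters:
  'G' = 0x47 → acc = 0x47
  'P' = 0x50 → acc = 0x17
  'G' = 0x47 → acc = 0x50
  'G' = 0x47 → acc = 0x17
  'A' = 0x41 → acc = 0x56
  ',' = 0x2C → acc = 0x7A
  '8' = 0x38 → acc = 0x42
  '6' = 0x36 → acc = 0x74
  ',' = 0x2C → acc = 0x58
  '5' = 0x35 → acc = 0x6D
  '0' = 0x30 → acc = 0x5D
  '.' = 0x2E → acc = 0x73
  '4' = 0x34 → acc = 0x47
  ',' = 0x2C → acc = 0x6B
  '3' = 0x33 → acc = 0x58
  '8' = 0x38 → acc = 0x60
  '3' = 0x33 → acc = 0x53
  '7' = 0x37 → acc = 0x64
Checksum = 0x64.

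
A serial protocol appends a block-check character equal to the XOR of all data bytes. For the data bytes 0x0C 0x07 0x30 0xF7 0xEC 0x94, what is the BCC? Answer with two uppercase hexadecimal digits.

XOR the bytes together:
  start with 0x0C
  0x0C ⊕ 0x07 = 0x0B
  0x0B ⊕ 0x30 = 0x3B
  0x3B ⊕ 0xF7 = 0xCC
  0xCC ⊕ 0xEC = 0x20
  0x20 ⊕ 0x94 = 0xB4

B4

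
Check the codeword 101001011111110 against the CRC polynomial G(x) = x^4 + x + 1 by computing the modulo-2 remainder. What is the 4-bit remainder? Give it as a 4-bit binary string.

0000

Modulo-2 division of 101001011111110 by 10011:
  pos 0: 10100 XOR 10011 = 00111
  pos 2: 11110 XOR 10011 = 01101
  pos 3: 11011 XOR 10011 = 01000
  pos 4: 10001 XOR 10011 = 00010
  pos 7: 10111 XOR 10011 = 00100
  pos 9: 10011 XOR 10011 = 00000
Remainder = 0000 (zero — the frame passes the CRC check).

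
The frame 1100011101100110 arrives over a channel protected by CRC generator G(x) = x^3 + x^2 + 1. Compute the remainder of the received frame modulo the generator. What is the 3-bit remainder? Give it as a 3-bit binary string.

Modulo-2 division of 1100011101100110 by 1101:
  pos 0: 1100 XOR 1101 = 0001
  pos 3: 1011 XOR 1101 = 0110
  pos 4: 1101 XOR 1101 = 0000
  pos 9: 1100 XOR 1101 = 0001
  pos 12: 1110 XOR 1101 = 0011
Remainder = 011 (nonzero — an error is detected).

011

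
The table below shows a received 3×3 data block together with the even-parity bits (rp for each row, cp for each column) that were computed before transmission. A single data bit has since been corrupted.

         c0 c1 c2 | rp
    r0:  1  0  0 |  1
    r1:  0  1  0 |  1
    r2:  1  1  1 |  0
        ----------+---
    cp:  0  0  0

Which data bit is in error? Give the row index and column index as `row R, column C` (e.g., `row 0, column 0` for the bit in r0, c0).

Recompute each row's even parity and compare to rp:
  r0: data parity 1, sent rp 1 → ok
  r1: data parity 1, sent rp 1 → ok
  r2: data parity 1, sent rp 0 → mismatch
Recompute each column's even parity and compare to cp:
  c0: data parity 0, sent cp 0 → ok
  c1: data parity 0, sent cp 0 → ok
  c2: data parity 1, sent cp 0 → mismatch
Exactly one row (r2) and one column (c2) fail → the flipped bit is at their intersection.

row 2, column 2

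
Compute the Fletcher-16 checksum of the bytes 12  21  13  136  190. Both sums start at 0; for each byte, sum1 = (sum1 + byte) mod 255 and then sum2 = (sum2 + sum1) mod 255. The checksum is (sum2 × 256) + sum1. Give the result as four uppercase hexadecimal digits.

Running sums (mod 255):
  after byte 0 (12): sum1=12, sum2=12
  after byte 1 (21): sum1=33, sum2=45
  after byte 2 (13): sum1=46, sum2=91
  after byte 3 (136): sum1=182, sum2=18
  after byte 4 (190): sum1=117, sum2=135
Checksum = sum2·256 + sum1 = 135·256 + 117 = 34677 = 0x8775.

8775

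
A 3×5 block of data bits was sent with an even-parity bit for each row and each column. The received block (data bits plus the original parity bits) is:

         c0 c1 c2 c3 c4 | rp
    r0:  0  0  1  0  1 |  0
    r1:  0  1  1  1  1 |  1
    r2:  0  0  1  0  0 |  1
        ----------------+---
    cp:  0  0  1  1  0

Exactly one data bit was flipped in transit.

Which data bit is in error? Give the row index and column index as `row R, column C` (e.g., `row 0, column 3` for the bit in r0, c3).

row 1, column 1

Recompute each row's even parity and compare to rp:
  r0: data parity 0, sent rp 0 → ok
  r1: data parity 0, sent rp 1 → mismatch
  r2: data parity 1, sent rp 1 → ok
Recompute each column's even parity and compare to cp:
  c0: data parity 0, sent cp 0 → ok
  c1: data parity 1, sent cp 0 → mismatch
  c2: data parity 1, sent cp 1 → ok
  c3: data parity 1, sent cp 1 → ok
  c4: data parity 0, sent cp 0 → ok
Exactly one row (r1) and one column (c1) fail → the flipped bit is at their intersection.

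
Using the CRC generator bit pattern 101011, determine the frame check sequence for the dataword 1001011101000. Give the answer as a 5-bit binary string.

Append 5 zeros: 100101110100000000. Divide by 101011 (XOR where the leading bit is 1):
  pos 0: 100101 XOR 101011 = 001110
  pos 2: 111011 XOR 101011 = 010000
  pos 3: 100000 XOR 101011 = 001011
  pos 5: 101110 XOR 101011 = 000101
  pos 8: 101000 XOR 101011 = 000011
  pos 12: 110000 XOR 101011 = 011011
Remainder (last 5 bits) = 11011. This is the CRC / FCS.

11011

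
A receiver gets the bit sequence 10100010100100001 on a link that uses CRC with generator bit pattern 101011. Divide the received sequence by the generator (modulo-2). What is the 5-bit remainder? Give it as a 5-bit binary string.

Modulo-2 division of 10100010100100001 by 101011:
  pos 0: 101000 XOR 101011 = 000011
  pos 4: 111010 XOR 101011 = 010001
  pos 5: 100010 XOR 101011 = 001001
  pos 7: 100110 XOR 101011 = 001101
  pos 9: 110100 XOR 101011 = 011111
  pos 10: 111110 XOR 101011 = 010101
  pos 11: 101011 XOR 101011 = 000000
Remainder = 00000 (zero — the frame passes the CRC check).

00000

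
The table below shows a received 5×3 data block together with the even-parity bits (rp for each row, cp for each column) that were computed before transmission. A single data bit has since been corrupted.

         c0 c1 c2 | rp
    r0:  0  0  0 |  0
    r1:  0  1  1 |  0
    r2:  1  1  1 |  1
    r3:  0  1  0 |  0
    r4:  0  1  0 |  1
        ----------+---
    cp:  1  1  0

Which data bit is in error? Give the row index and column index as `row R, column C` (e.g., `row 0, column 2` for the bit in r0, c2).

row 3, column 1

Recompute each row's even parity and compare to rp:
  r0: data parity 0, sent rp 0 → ok
  r1: data parity 0, sent rp 0 → ok
  r2: data parity 1, sent rp 1 → ok
  r3: data parity 1, sent rp 0 → mismatch
  r4: data parity 1, sent rp 1 → ok
Recompute each column's even parity and compare to cp:
  c0: data parity 1, sent cp 1 → ok
  c1: data parity 0, sent cp 1 → mismatch
  c2: data parity 0, sent cp 0 → ok
Exactly one row (r3) and one column (c1) fail → the flipped bit is at their intersection.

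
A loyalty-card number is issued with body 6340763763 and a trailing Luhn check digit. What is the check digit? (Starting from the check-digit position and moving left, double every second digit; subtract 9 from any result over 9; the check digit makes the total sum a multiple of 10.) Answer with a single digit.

4

Partial digits right→left: 3 6 7 3 6 7 0 4 3 6
Double every second digit counting from the check-digit position (so the 1st, 3rd, 5th, ... of the partial from the right).
  doubled (with −9 where >9): 6 5 3 0 6 → sum 20
  kept as-is: 6 3 7 4 6 → sum 26
Total = 20 + 26 = 46.
Check digit = (10 − (46 mod 10)) mod 10 = 4.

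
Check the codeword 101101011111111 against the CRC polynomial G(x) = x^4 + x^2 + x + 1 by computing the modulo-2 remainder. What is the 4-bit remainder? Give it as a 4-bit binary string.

Modulo-2 division of 101101011111111 by 10111:
  pos 0: 10110 XOR 10111 = 00001
  pos 4: 11011 XOR 10111 = 01100
  pos 5: 11001 XOR 10111 = 01110
  pos 6: 11101 XOR 10111 = 01010
  pos 7: 10101 XOR 10111 = 00010
  pos 10: 10111 XOR 10111 = 00000
Remainder = 0000 (zero — the frame passes the CRC check).

0000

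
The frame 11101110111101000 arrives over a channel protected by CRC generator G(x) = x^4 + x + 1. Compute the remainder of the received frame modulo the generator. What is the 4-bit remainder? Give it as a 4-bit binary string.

0000

Modulo-2 division of 11101110111101000 by 10011:
  pos 0: 11101 XOR 10011 = 01110
  pos 1: 11101 XOR 10011 = 01110
  pos 2: 11101 XOR 10011 = 01110
  pos 3: 11100 XOR 10011 = 01111
  pos 4: 11111 XOR 10011 = 01100
  pos 5: 11001 XOR 10011 = 01010
  pos 6: 10101 XOR 10011 = 00110
  pos 8: 11010 XOR 10011 = 01001
  pos 9: 10011 XOR 10011 = 00000
Remainder = 0000 (zero — the frame passes the CRC check).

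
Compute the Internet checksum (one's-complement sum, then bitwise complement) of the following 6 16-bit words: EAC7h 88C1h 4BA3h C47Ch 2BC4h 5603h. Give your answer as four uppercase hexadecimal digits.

FA8E

One's-complement addition (fold any carry out of bit 15 back into bit 0):
  0xEAC7 + 0x88C1 = 0x17388 → wrap carry → 0x7389
  0x7389 + 0x4BA3 = 0x0BF2C
  0xBF2C + 0xC47C = 0x183A8 → wrap carry → 0x83A9
  0x83A9 + 0x2BC4 = 0x0AF6D
  0xAF6D + 0x5603 = 0x10570 → wrap carry → 0x0571
One's-complement sum = 0x0571.
Checksum = ~0x0571 & 0xFFFF = 0xFA8E.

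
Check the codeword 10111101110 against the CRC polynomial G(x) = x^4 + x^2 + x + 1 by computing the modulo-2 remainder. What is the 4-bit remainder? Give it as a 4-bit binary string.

Modulo-2 division of 10111101110 by 10111:
  pos 0: 10111 XOR 10111 = 00000
  pos 5: 10111 XOR 10111 = 00000
Remainder = 0000 (zero — the frame passes the CRC check).

0000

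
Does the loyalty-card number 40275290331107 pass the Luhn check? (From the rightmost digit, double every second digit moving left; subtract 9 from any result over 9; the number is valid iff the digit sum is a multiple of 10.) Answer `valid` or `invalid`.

valid

From the right, keep odd positions and double even positions (subtract 9 from any doubled value over 9):
  doubled (positions 2,4,...): 0 2 6 9 1 4 8 → sum 30
  kept (positions 1,3,...): 7 1 3 0 2 7 0 → sum 20
Total = 50.
50 mod 10 = 0, so the number is valid.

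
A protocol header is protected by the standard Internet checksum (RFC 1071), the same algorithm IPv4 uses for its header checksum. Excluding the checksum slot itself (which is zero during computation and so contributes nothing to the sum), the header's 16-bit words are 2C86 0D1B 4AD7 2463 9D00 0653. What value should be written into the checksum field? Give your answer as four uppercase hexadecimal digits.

B3D0

One's-complement addition (fold any carry out of bit 15 back into bit 0):
  0x2C86 + 0x0D1B = 0x039A1
  0x39A1 + 0x4AD7 = 0x08478
  0x8478 + 0x2463 = 0x0A8DB
  0xA8DB + 0x9D00 = 0x145DB → wrap carry → 0x45DC
  0x45DC + 0x0653 = 0x04C2F
One's-complement sum = 0x4C2F.
Checksum = ~0x4C2F & 0xFFFF = 0xB3D0.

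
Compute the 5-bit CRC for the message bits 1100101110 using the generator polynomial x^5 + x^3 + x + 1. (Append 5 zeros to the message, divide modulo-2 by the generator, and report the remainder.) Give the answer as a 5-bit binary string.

Append 5 zeros: 110010111000000. Divide by 101011 (XOR where the leading bit is 1):
  pos 0: 110010 XOR 101011 = 011001
  pos 1: 110011 XOR 101011 = 011000
  pos 2: 110001 XOR 101011 = 011010
  pos 3: 110101 XOR 101011 = 011110
  pos 4: 111100 XOR 101011 = 010111
  pos 5: 101110 XOR 101011 = 000101
  pos 8: 101000 XOR 101011 = 000011
Remainder (last 5 bits) = 00110. This is the CRC / FCS.

00110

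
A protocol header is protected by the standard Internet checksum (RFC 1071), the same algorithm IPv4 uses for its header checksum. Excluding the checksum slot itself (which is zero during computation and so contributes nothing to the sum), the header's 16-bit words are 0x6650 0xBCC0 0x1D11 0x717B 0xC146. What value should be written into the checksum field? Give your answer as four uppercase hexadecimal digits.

One's-complement addition (fold any carry out of bit 15 back into bit 0):
  0x6650 + 0xBCC0 = 0x12310 → wrap carry → 0x2311
  0x2311 + 0x1D11 = 0x04022
  0x4022 + 0x717B = 0x0B19D
  0xB19D + 0xC146 = 0x172E3 → wrap carry → 0x72E4
One's-complement sum = 0x72E4.
Checksum = ~0x72E4 & 0xFFFF = 0x8D1B.

8D1B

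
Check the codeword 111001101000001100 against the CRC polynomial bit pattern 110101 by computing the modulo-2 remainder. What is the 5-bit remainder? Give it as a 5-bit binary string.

00000

Modulo-2 division of 111001101000001100 by 110101:
  pos 0: 111001 XOR 110101 = 001100
  pos 2: 110010 XOR 110101 = 000111
  pos 5: 111100 XOR 110101 = 001001
  pos 7: 100100 XOR 110101 = 010001
  pos 8: 100010 XOR 110101 = 010111
  pos 9: 101111 XOR 110101 = 011010
  pos 10: 110101 XOR 110101 = 000000
Remainder = 00000 (zero — the frame passes the CRC check).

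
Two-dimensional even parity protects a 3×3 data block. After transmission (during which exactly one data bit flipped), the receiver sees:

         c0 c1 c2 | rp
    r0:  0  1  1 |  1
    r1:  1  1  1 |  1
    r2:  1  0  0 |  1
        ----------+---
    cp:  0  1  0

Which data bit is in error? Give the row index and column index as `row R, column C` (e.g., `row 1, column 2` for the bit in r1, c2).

row 0, column 1

Recompute each row's even parity and compare to rp:
  r0: data parity 0, sent rp 1 → mismatch
  r1: data parity 1, sent rp 1 → ok
  r2: data parity 1, sent rp 1 → ok
Recompute each column's even parity and compare to cp:
  c0: data parity 0, sent cp 0 → ok
  c1: data parity 0, sent cp 1 → mismatch
  c2: data parity 0, sent cp 0 → ok
Exactly one row (r0) and one column (c1) fail → the flipped bit is at their intersection.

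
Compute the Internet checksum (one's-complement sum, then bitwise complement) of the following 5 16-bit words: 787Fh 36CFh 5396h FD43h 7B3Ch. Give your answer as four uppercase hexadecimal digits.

One's-complement addition (fold any carry out of bit 15 back into bit 0):
  0x787F + 0x36CF = 0x0AF4E
  0xAF4E + 0x5396 = 0x102E4 → wrap carry → 0x02E5
  0x02E5 + 0xFD43 = 0x10028 → wrap carry → 0x0029
  0x0029 + 0x7B3C = 0x07B65
One's-complement sum = 0x7B65.
Checksum = ~0x7B65 & 0xFFFF = 0x849A.

849A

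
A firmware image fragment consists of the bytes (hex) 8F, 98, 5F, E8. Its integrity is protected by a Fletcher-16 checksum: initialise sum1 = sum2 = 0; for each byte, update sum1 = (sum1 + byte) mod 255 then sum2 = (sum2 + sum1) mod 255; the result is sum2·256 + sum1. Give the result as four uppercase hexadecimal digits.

AF70

Running sums (mod 255):
  after byte 0 (8F): sum1=143, sum2=143
  after byte 1 (98): sum1=40, sum2=183
  after byte 2 (5F): sum1=135, sum2=63
  after byte 3 (E8): sum1=112, sum2=175
Checksum = sum2·256 + sum1 = 175·256 + 112 = 44912 = 0xAF70.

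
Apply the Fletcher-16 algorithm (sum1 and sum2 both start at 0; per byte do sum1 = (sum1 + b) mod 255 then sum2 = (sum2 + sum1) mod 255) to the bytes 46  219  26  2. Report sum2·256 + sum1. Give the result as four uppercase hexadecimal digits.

8226

Running sums (mod 255):
  after byte 0 (46): sum1=46, sum2=46
  after byte 1 (219): sum1=10, sum2=56
  after byte 2 (26): sum1=36, sum2=92
  after byte 3 (2): sum1=38, sum2=130
Checksum = sum2·256 + sum1 = 130·256 + 38 = 33318 = 0x8226.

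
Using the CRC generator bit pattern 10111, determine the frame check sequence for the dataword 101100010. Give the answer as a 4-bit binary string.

Append 4 zeros: 1011000100000. Divide by 10111 (XOR where the leading bit is 1):
  pos 0: 10110 XOR 10111 = 00001
  pos 4: 10010 XOR 10111 = 00101
  pos 6: 10100 XOR 10111 = 00011
Remainder (last 4 bits) = 1100. This is the CRC / FCS.

1100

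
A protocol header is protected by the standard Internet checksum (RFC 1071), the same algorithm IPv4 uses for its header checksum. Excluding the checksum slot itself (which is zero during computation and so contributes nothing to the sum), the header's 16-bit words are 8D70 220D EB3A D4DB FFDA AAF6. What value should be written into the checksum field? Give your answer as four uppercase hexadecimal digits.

One's-complement addition (fold any carry out of bit 15 back into bit 0):
  0x8D70 + 0x220D = 0x0AF7D
  0xAF7D + 0xEB3A = 0x19AB7 → wrap carry → 0x9AB8
  0x9AB8 + 0xD4DB = 0x16F93 → wrap carry → 0x6F94
  0x6F94 + 0xFFDA = 0x16F6E → wrap carry → 0x6F6F
  0x6F6F + 0xAAF6 = 0x11A65 → wrap carry → 0x1A66
One's-complement sum = 0x1A66.
Checksum = ~0x1A66 & 0xFFFF = 0xE599.

E599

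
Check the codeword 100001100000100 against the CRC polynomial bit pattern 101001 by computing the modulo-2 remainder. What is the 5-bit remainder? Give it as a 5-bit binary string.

00000

Modulo-2 division of 100001100000100 by 101001:
  pos 0: 100001 XOR 101001 = 001000
  pos 2: 100010 XOR 101001 = 001011
  pos 4: 101100 XOR 101001 = 000101
  pos 7: 101001 XOR 101001 = 000000
Remainder = 00000 (zero — the frame passes the CRC check).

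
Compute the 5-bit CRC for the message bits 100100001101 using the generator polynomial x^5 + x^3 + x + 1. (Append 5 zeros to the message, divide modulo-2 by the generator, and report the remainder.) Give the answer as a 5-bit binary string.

11111

Append 5 zeros: 10010000110100000. Divide by 101011 (XOR where the leading bit is 1):
  pos 0: 100100 XOR 101011 = 001111
  pos 2: 111100 XOR 101011 = 010111
  pos 3: 101111 XOR 101011 = 000100
  pos 6: 100101 XOR 101011 = 001110
  pos 8: 111000 XOR 101011 = 010011
  pos 9: 100110 XOR 101011 = 001101
  pos 11: 110100 XOR 101011 = 011111
Remainder (last 5 bits) = 11111. This is the CRC / FCS.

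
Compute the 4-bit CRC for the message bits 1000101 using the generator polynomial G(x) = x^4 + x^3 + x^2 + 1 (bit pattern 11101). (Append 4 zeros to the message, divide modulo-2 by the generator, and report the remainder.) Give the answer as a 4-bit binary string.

1011

Append 4 zeros: 10001010000. Divide by 11101 (XOR where the leading bit is 1):
  pos 0: 10001 XOR 11101 = 01100
  pos 1: 11000 XOR 11101 = 00101
  pos 3: 10110 XOR 11101 = 01011
  pos 4: 10110 XOR 11101 = 01011
  pos 5: 10110 XOR 11101 = 01011
  pos 6: 10110 XOR 11101 = 01011
Remainder (last 4 bits) = 1011. This is the CRC / FCS.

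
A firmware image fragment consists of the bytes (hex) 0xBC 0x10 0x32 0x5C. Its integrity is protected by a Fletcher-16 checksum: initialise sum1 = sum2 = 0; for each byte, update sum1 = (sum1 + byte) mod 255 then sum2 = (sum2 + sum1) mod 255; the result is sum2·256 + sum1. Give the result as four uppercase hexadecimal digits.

Running sums (mod 255):
  after byte 0 (0xBC): sum1=188, sum2=188
  after byte 1 (0x10): sum1=204, sum2=137
  after byte 2 (0x32): sum1=254, sum2=136
  after byte 3 (0x5C): sum1=91, sum2=227
Checksum = sum2·256 + sum1 = 227·256 + 91 = 58203 = 0xE35B.

E35B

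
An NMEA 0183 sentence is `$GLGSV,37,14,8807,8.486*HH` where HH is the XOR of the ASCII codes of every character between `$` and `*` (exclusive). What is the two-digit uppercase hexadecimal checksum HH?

63

XOR the ASCII codes of the payload characters:
  'G' = 0x47 → acc = 0x47
  'L' = 0x4C → acc = 0x0B
  'G' = 0x47 → acc = 0x4C
  'S' = 0x53 → acc = 0x1F
  'V' = 0x56 → acc = 0x49
  ',' = 0x2C → acc = 0x65
  '3' = 0x33 → acc = 0x56
  '7' = 0x37 → acc = 0x61
  ',' = 0x2C → acc = 0x4D
  '1' = 0x31 → acc = 0x7C
  '4' = 0x34 → acc = 0x48
  ',' = 0x2C → acc = 0x64
  '8' = 0x38 → acc = 0x5C
  '8' = 0x38 → acc = 0x64
  '0' = 0x30 → acc = 0x54
  '7' = 0x37 → acc = 0x63
  ',' = 0x2C → acc = 0x4F
  '8' = 0x38 → acc = 0x77
  '.' = 0x2E → acc = 0x59
  '4' = 0x34 → acc = 0x6D
  '8' = 0x38 → acc = 0x55
  '6' = 0x36 → acc = 0x63
Checksum = 0x63.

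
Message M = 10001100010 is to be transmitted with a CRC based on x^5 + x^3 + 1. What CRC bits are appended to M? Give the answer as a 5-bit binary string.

Append 5 zeros: 1000110001000000. Divide by 101001 (XOR where the leading bit is 1):
  pos 0: 100011 XOR 101001 = 001010
  pos 2: 101000 XOR 101001 = 000001
  pos 7: 101000 XOR 101001 = 000001
Remainder (last 5 bits) = 01000. This is the CRC / FCS.

01000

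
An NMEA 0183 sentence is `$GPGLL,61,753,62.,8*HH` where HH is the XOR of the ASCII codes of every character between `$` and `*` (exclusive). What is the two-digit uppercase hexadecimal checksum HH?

XOR the ASCII codes of the payload characters:
  'G' = 0x47 → acc = 0x47
  'P' = 0x50 → acc = 0x17
  'G' = 0x47 → acc = 0x50
  'L' = 0x4C → acc = 0x1C
  'L' = 0x4C → acc = 0x50
  ',' = 0x2C → acc = 0x7C
  '6' = 0x36 → acc = 0x4A
  '1' = 0x31 → acc = 0x7B
  ',' = 0x2C → acc = 0x57
  '7' = 0x37 → acc = 0x60
  '5' = 0x35 → acc = 0x55
  '3' = 0x33 → acc = 0x66
  ',' = 0x2C → acc = 0x4A
  '6' = 0x36 → acc = 0x7C
  '2' = 0x32 → acc = 0x4E
  '.' = 0x2E → acc = 0x60
  ',' = 0x2C → acc = 0x4C
  '8' = 0x38 → acc = 0x74
Checksum = 0x74.

74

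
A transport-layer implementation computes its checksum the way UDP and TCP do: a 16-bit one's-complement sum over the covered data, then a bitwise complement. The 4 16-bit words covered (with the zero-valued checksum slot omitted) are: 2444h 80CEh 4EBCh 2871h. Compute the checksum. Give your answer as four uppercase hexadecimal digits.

E3BF

One's-complement addition (fold any carry out of bit 15 back into bit 0):
  0x2444 + 0x80CE = 0x0A512
  0xA512 + 0x4EBC = 0x0F3CE
  0xF3CE + 0x2871 = 0x11C3F → wrap carry → 0x1C40
One's-complement sum = 0x1C40.
Checksum = ~0x1C40 & 0xFFFF = 0xE3BF.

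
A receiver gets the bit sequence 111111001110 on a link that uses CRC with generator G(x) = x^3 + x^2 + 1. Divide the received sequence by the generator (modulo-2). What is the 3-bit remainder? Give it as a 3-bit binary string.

Modulo-2 division of 111111001110 by 1101:
  pos 0: 1111 XOR 1101 = 0010
  pos 2: 1011 XOR 1101 = 0110
  pos 3: 1100 XOR 1101 = 0001
  pos 6: 1011 XOR 1101 = 0110
  pos 7: 1101 XOR 1101 = 0000
Remainder = 000 (zero — the frame passes the CRC check).

000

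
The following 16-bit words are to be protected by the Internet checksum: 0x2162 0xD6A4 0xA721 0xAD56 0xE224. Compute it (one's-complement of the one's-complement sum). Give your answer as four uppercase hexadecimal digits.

One's-complement addition (fold any carry out of bit 15 back into bit 0):
  0x2162 + 0xD6A4 = 0x0F806
  0xF806 + 0xA721 = 0x19F27 → wrap carry → 0x9F28
  0x9F28 + 0xAD56 = 0x14C7E → wrap carry → 0x4C7F
  0x4C7F + 0xE224 = 0x12EA3 → wrap carry → 0x2EA4
One's-complement sum = 0x2EA4.
Checksum = ~0x2EA4 & 0xFFFF = 0xD15B.

D15B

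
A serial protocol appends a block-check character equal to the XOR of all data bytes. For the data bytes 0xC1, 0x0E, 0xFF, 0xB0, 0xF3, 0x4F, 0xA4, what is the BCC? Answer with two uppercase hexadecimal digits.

XOR the bytes together:
  start with 0xC1
  0xC1 ⊕ 0x0E = 0xCF
  0xCF ⊕ 0xFF = 0x30
  0x30 ⊕ 0xB0 = 0x80
  0x80 ⊕ 0xF3 = 0x73
  0x73 ⊕ 0x4F = 0x3C
  0x3C ⊕ 0xA4 = 0x98

98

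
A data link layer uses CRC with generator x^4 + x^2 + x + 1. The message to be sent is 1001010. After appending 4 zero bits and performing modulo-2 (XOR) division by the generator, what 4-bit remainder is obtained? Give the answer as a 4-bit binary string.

0111

Append 4 zeros: 10010100000. Divide by 10111 (XOR where the leading bit is 1):
  pos 0: 10010 XOR 10111 = 00101
  pos 2: 10110 XOR 10111 = 00001
  pos 6: 10000 XOR 10111 = 00111
Remainder (last 4 bits) = 0111. This is the CRC / FCS.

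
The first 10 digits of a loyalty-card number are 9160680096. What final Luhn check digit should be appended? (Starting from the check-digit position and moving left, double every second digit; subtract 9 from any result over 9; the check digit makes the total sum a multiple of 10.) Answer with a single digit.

8

Partial digits right→left: 6 9 0 0 8 6 0 6 1 9
Double every second digit counting from the check-digit position (so the 1st, 3rd, 5th, ... of the partial from the right).
  doubled (with −9 where >9): 3 0 7 0 2 → sum 12
  kept as-is: 9 0 6 6 9 → sum 30
Total = 12 + 30 = 42.
Check digit = (10 − (42 mod 10)) mod 10 = 8.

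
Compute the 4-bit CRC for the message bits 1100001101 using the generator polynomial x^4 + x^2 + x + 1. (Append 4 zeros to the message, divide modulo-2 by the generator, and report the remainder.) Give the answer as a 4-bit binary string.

Append 4 zeros: 11000011010000. Divide by 10111 (XOR where the leading bit is 1):
  pos 0: 11000 XOR 10111 = 01111
  pos 1: 11110 XOR 10111 = 01001
  pos 2: 10011 XOR 10111 = 00100
  pos 4: 10010 XOR 10111 = 00101
  pos 6: 10110 XOR 10111 = 00001
Remainder (last 4 bits) = 1000. This is the CRC / FCS.

1000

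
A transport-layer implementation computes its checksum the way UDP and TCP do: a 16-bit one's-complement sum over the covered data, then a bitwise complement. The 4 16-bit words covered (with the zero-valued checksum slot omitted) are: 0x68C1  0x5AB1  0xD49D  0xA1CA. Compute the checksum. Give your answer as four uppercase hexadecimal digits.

One's-complement addition (fold any carry out of bit 15 back into bit 0):
  0x68C1 + 0x5AB1 = 0x0C372
  0xC372 + 0xD49D = 0x1980F → wrap carry → 0x9810
  0x9810 + 0xA1CA = 0x139DA → wrap carry → 0x39DB
One's-complement sum = 0x39DB.
Checksum = ~0x39DB & 0xFFFF = 0xC624.

C624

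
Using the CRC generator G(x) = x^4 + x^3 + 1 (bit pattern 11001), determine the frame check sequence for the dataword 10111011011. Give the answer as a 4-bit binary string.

Append 4 zeros: 101110110110000. Divide by 11001 (XOR where the leading bit is 1):
  pos 0: 10111 XOR 11001 = 01110
  pos 1: 11100 XOR 11001 = 00101
  pos 3: 10111 XOR 11001 = 01110
  pos 4: 11100 XOR 11001 = 00101
  pos 6: 10111 XOR 11001 = 01110
  pos 7: 11100 XOR 11001 = 00101
  pos 9: 10100 XOR 11001 = 01101
  pos 10: 11010 XOR 11001 = 00011
Remainder (last 4 bits) = 0011. This is the CRC / FCS.

0011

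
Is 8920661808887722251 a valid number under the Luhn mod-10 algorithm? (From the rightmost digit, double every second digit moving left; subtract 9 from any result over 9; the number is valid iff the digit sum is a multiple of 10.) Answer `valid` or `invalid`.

valid

From the right, keep odd positions and double even positions (subtract 9 from any doubled value over 9):
  doubled (positions 2,4,...): 1 4 5 7 7 7 3 0 9 → sum 43
  kept (positions 1,3,...): 1 2 2 7 8 0 1 6 2 8 → sum 37
Total = 80.
80 mod 10 = 0, so the number is valid.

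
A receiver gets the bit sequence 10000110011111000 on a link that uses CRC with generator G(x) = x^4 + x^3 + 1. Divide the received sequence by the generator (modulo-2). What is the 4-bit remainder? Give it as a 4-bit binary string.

0111

Modulo-2 division of 10000110011111000 by 11001:
  pos 0: 10000 XOR 11001 = 01001
  pos 1: 10011 XOR 11001 = 01010
  pos 2: 10101 XOR 11001 = 01100
  pos 3: 11000 XOR 11001 = 00001
  pos 7: 10111 XOR 11001 = 01110
  pos 8: 11101 XOR 11001 = 00100
  pos 10: 10010 XOR 11001 = 01011
  pos 11: 10110 XOR 11001 = 01111
  pos 12: 11110 XOR 11001 = 00111
Remainder = 0111 (nonzero — an error is detected).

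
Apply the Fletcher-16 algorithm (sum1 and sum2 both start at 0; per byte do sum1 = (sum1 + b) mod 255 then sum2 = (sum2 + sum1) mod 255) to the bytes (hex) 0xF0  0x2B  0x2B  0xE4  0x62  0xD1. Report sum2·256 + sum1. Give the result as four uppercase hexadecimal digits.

Running sums (mod 255):
  after byte 0 (0xF0): sum1=240, sum2=240
  after byte 1 (0x2B): sum1=28, sum2=13
  after byte 2 (0x2B): sum1=71, sum2=84
  after byte 3 (0xE4): sum1=44, sum2=128
  after byte 4 (0x62): sum1=142, sum2=15
  after byte 5 (0xD1): sum1=96, sum2=111
Checksum = sum2·256 + sum1 = 111·256 + 96 = 28512 = 0x6F60.

6F60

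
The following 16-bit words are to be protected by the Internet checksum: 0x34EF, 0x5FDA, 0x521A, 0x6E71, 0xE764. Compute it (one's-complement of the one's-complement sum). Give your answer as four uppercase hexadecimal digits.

One's-complement addition (fold any carry out of bit 15 back into bit 0):
  0x34EF + 0x5FDA = 0x094C9
  0x94C9 + 0x521A = 0x0E6E3
  0xE6E3 + 0x6E71 = 0x15554 → wrap carry → 0x5555
  0x5555 + 0xE764 = 0x13CB9 → wrap carry → 0x3CBA
One's-complement sum = 0x3CBA.
Checksum = ~0x3CBA & 0xFFFF = 0xC345.

C345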